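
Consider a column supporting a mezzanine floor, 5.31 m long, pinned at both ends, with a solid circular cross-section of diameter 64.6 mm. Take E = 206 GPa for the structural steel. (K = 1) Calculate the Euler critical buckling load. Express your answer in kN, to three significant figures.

P_cr ≈ 61.6 kN

I = πd⁴/64 = π×64.6⁴/64 = 8.549×10^5 mm⁴
I = 8.549×10^5 mm⁴ = 8.549×10^-7 m⁴
Effective length L_e = K·L = 1 × 5.31 = 5.310 m
P_cr = π²EI / L_e² = π² × 206×10⁹ × 8.549×10^-7 / 5.310² = 6.164×10^4 N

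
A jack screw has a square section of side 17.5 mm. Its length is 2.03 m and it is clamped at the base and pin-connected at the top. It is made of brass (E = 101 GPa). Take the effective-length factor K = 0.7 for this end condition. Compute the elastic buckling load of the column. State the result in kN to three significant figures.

I = a⁴/12 = 17.5⁴/12 = 7.816×10^3 mm⁴
I = 7.816×10^3 mm⁴ = 7.816×10^-9 m⁴
Effective length L_e = K·L = 0.7 × 2.03 = 1.421 m
P_cr = π²EI / L_e² = π² × 101×10⁹ × 7.816×10^-9 / 1.421² = 3.858×10^3 N

P_cr ≈ 3.86 kN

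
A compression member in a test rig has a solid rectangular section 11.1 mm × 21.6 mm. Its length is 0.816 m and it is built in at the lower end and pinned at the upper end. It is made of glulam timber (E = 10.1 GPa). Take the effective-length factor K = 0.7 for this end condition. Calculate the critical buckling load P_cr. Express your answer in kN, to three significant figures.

P_cr ≈ 0.752 kN

Buckling occurs about the weak axis: I_min = h·b³/12 with b = 11.1 mm (the shorter side).
I_min = 21.6×11.1³/12 = 2.462×10^3 mm⁴
I = 2.462×10^3 mm⁴ = 2.462×10^-9 m⁴
Effective length L_e = K·L = 0.7 × 0.816 = 0.5712 m
P_cr = π²EI / L_e² = π² × 10.1×10⁹ × 2.462×10^-9 / 0.5712² = 752.1 N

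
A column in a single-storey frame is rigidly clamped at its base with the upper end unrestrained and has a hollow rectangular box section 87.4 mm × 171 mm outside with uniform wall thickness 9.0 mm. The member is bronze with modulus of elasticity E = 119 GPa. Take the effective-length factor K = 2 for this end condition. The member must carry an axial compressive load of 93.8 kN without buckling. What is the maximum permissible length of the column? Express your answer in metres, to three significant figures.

Inner dimensions: h_i = 171 − 2×9.0 = 153.0 mm, b_i = 87.4 − 2×9.0 = 69.40 mm
Weak-axis I_min = (h_o·b_o³ − h_i·b_i³)/12 with b_o = 87.4, b_i = 69.40 mm (shorter outer/inner sides).
I_min = (171×87.4³ − 153.0×69.40³)/12 = 5.252×10^6 mm⁴
I = 5.252×10^-6 m⁴
At the buckling limit P_cr = P = 9.380×10^4 N
From P_cr = π²EI/(K·L)²:  L = (1/K)·√(π²EI/P_cr) = (1/2)·√(π²×1.19×10^11×5.252×10^-6/9.380×10^4)
L = 4.05 m

L_max ≈ 4.05 m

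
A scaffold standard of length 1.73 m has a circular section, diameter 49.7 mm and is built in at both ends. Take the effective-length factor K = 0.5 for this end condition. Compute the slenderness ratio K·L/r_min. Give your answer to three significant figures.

For a solid circle r = d/4 = 49.7/4 = 12.42 mm
L_e = K·L = 0.5 × 1.73 m = 0.8650 m = 865.00 mm
λ = L_e / r_min = 865.00 / 12.42 = 69.6

λ ≈ 69.6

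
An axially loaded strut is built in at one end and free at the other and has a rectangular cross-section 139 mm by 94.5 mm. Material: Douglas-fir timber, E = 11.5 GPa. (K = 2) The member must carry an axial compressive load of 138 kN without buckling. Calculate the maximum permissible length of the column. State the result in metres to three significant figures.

L_max ≈ 1.42 m

Buckling occurs about the weak axis: I_min = h·b³/12 with b = 94.5 mm (the shorter side).
I_min = 139×94.5³/12 = 9.775×10^6 mm⁴
I = 9.775×10^-6 m⁴
At the buckling limit P_cr = P = 1.380×10^5 N
From P_cr = π²EI/(K·L)²:  L = (1/K)·√(π²EI/P_cr) = (1/2)·√(π²×1.15×10^10×9.775×10^-6/1.380×10^5)
L = 1.42 m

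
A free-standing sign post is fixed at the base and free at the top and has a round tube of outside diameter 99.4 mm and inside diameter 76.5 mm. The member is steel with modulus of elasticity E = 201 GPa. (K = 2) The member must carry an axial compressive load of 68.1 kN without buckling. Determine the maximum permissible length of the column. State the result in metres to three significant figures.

L_max ≈ 4.76 m

d_o = 99.4 mm, d_i = 76.5 mm
I = π(d_o⁴ − d_i⁴)/64 = π(99.4⁴ − 76.50⁴)/64 = 3.111×10^6 mm⁴
I = 3.111×10^-6 m⁴
At the buckling limit P_cr = P = 6.810×10^4 N
From P_cr = π²EI/(K·L)²:  L = (1/K)·√(π²EI/P_cr) = (1/2)·√(π²×2.01×10^11×3.111×10^-6/6.810×10^4)
L = 4.76 m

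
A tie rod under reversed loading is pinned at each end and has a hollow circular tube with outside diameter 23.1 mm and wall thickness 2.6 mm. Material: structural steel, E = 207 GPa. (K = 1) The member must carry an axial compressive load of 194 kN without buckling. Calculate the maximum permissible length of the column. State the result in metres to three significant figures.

L_max ≈ 0.307 m

Inner diameter d_i = 23.1 − 2×2.6 = 17.90 mm
I = π(d_o⁴ − d_i⁴)/64 = π(23.1⁴ − 17.90⁴)/64 = 8.938×10^3 mm⁴
I = 8.938×10^-9 m⁴
At the buckling limit P_cr = P = 1.940×10^5 N
From P_cr = π²EI/(K·L)²:  L = (1/K)·√(π²EI/P_cr) = (1/1)·√(π²×2.07×10^11×8.938×10^-9/1.940×10^5)
L = 0.307 m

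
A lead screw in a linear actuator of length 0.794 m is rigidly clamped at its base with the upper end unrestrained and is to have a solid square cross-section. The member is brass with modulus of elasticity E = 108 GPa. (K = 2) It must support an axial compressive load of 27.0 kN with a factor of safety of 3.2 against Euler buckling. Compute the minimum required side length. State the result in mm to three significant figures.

Required P_cr = n·P = 3.2 × 27.0 = 86.40 kN
L_e = K·L = 2 × 0.794 = 1.588 m
Required I = P_cr·L_e²/(π²E) = 8.640×10^4 × 1.588² / (π² × 1.08×10^11) = 2.044×10^-7 m⁴
I_req = 2.044×10^5 mm⁴
Solid square: I = a⁴/12  ⇒  a = (12I)^(1/4) = (12×2.044×10^5)^(1/4) = 39.6 mm

a ≈ 39.6 mm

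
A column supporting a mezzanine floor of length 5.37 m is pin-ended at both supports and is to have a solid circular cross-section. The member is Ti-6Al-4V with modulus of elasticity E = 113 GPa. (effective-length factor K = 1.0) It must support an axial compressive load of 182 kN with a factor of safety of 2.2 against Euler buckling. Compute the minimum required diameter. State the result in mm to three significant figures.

Required P_cr = n·P = 2.2 × 182 = 400.4 kN
L_e = K·L = 1 × 5.37 = 5.370 m
Required I = P_cr·L_e²/(π²E) = 4.004×10^5 × 5.370² / (π² × 1.13×10^11) = 1.035×10^-5 m⁴
I_req = 1.035×10^7 mm⁴
Solid circle: I = πd⁴/64  ⇒  d = (64I/π)^(1/4) = (64×1.035×10^7/π)^(1/4) = 121 mm

d ≈ 121 mm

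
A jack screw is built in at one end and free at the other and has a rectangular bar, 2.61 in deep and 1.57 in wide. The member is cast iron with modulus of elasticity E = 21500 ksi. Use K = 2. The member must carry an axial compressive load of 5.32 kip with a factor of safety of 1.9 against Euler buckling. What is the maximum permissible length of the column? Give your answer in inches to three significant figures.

L_max ≈ 66.5 in

Buckling occurs about the weak axis: I_min = h·b³/12 with b = 1.57 in (the shorter side).
I_min = 2.61×1.57³/12 = 0.8417 in⁴
Required critical load P_cr = n·P = 1.9 × 5.32 = 10.11 kip = 1.011×10^4 lb
From P_cr = π²EI/(K·L)²:  L = (1/K)·√(π²EI/P_cr) = (1/2)·√(π²×2.15×10^7×0.8417/1.011×10^4)
L = 66.5 in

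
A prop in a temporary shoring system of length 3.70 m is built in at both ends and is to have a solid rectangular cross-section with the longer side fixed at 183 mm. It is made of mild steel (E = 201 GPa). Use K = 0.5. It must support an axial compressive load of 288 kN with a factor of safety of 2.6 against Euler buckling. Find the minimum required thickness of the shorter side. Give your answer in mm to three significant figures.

Required P_cr = n·P = 2.6 × 288 = 748.8 kN
L_e = K·L = 0.5 × 3.70 = 1.850 m
Required I = P_cr·L_e²/(π²E) = 7.488×10^5 × 1.850² / (π² × 2.01×10^11) = 1.292×10^-6 m⁴
I_req = 1.292×10^6 mm⁴
Rectangle, weak axis: I_min = h·b³/12 with h = 183 mm fixed  ⇒  b = (12I/h)^(1/3) = 43.9 mm

b ≈ 43.9 mm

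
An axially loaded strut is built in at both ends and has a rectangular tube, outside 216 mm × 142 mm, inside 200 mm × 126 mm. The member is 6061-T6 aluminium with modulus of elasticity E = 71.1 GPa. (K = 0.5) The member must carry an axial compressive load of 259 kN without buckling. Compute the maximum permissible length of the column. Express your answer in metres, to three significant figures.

L_max ≈ 14.0 m

Weak-axis I_min = (h_o·b_o³ − h_i·b_i³)/12 with b_o = 142, b_i = 126.0 mm (shorter outer/inner sides).
I_min = (216×142³ − 200.0×126.0³)/12 = 1.820×10^7 mm⁴
I = 1.820×10^-5 m⁴
At the buckling limit P_cr = P = 2.590×10^5 N
From P_cr = π²EI/(K·L)²:  L = (1/K)·√(π²EI/P_cr) = (1/0.5)·√(π²×7.11×10^10×1.820×10^-5/2.590×10^5)
L = 14.0 m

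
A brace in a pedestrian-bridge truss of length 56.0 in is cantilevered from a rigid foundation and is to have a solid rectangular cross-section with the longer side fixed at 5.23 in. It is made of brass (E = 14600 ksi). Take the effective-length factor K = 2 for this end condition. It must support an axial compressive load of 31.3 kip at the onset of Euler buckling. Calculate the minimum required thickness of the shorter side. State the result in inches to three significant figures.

b ≈ 1.84 in

L_e = K·L = 2 × 56.0 = 112.0 in
Required I = P_cr·L_e²/(π²E) = 3.130×10^4 × 112.0² / (π² × 1.46×10^7) = 2.725 in⁴
Rectangle, weak axis: I_min = h·b³/12 with h = 5.23 in fixed  ⇒  b = (12I/h)^(1/3) = 1.84 in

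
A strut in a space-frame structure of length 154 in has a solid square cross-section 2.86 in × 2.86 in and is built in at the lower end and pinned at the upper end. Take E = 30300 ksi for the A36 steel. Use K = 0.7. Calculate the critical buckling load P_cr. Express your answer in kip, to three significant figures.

I = a⁴/12 = 2.86⁴/12 = 5.575 in⁴
Effective length L_e = K·L = 0.7 × 154 = 107.8 in
P_cr = π²EI / L_e² = π² × 30300×10³ × 5.575 / 107.8² = 1.435×10^5 lb

P_cr ≈ 143 kip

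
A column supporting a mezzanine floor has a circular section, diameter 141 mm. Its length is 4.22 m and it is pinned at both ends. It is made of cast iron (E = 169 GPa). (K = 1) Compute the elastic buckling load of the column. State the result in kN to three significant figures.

I = πd⁴/64 = π×141⁴/64 = 1.940×10^7 mm⁴
I = 1.940×10^7 mm⁴ = 1.940×10^-5 m⁴
Effective length L_e = K·L = 1 × 4.22 = 4.220 m
P_cr = π²EI / L_e² = π² × 169×10⁹ × 1.940×10^-5 / 4.220² = 1.817×10^6 N

P_cr ≈ 1820 kN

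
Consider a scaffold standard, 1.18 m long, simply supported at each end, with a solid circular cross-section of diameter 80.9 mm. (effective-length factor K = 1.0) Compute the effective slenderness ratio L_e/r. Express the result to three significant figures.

λ ≈ 58.3

For a solid circle r = d/4 = 80.9/4 = 20.23 mm
L_e = K·L = 1 × 1.18 m = 1.180 m = 1180.0 mm
λ = L_e / r_min = 1180.0 / 20.23 = 58.3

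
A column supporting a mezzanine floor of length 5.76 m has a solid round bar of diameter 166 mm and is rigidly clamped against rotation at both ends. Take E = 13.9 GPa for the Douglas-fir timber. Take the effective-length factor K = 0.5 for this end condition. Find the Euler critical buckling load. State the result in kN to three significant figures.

P_cr ≈ 616 kN

I = πd⁴/64 = π×166⁴/64 = 3.727×10^7 mm⁴
I = 3.727×10^7 mm⁴ = 3.727×10^-5 m⁴
Effective length L_e = K·L = 0.5 × 5.76 = 2.880 m
P_cr = π²EI / L_e² = π² × 13.9×10⁹ × 3.727×10^-5 / 2.880² = 6.165×10^5 N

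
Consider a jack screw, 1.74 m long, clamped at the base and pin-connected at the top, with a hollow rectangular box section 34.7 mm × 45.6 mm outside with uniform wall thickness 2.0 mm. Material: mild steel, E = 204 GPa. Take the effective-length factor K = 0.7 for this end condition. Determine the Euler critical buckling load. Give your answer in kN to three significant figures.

Inner dimensions: h_i = 45.6 − 2×2.0 = 41.60 mm, b_i = 34.7 − 2×2.0 = 30.70 mm
Weak-axis I_min = (h_o·b_o³ − h_i·b_i³)/12 with b_o = 34.7, b_i = 30.70 mm (shorter outer/inner sides).
I_min = (45.6×34.7³ − 41.60×30.70³)/12 = 5.847×10^4 mm⁴
I = 5.847×10^4 mm⁴ = 5.847×10^-8 m⁴
Effective length L_e = K·L = 0.7 × 1.74 = 1.218 m
P_cr = π²EI / L_e² = π² × 204×10⁹ × 5.847×10^-8 / 1.218² = 7.935×10^4 N

P_cr ≈ 79.3 kN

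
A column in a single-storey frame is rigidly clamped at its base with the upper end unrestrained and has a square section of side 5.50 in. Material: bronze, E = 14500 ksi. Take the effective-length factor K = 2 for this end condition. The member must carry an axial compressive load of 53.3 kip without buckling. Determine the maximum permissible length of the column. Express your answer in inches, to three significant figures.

L_max ≈ 226 in

I = a⁴/12 = 5.50⁴/12 = 76.26 in⁴
At the buckling limit P_cr = P = 5.330×10^4 lb
From P_cr = π²EI/(K·L)²:  L = (1/K)·√(π²EI/P_cr) = (1/2)·√(π²×1.45×10^7×76.26/5.330×10^4)
L = 226 in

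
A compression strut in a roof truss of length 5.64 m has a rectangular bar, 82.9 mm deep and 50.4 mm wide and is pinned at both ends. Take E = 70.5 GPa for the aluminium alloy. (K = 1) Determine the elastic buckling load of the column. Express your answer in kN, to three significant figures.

P_cr ≈ 19.3 kN

Buckling occurs about the weak axis: I_min = h·b³/12 with b = 50.4 mm (the shorter side).
I_min = 82.9×50.4³/12 = 8.844×10^5 mm⁴
I = 8.844×10^5 mm⁴ = 8.844×10^-7 m⁴
Effective length L_e = K·L = 1 × 5.64 = 5.640 m
P_cr = π²EI / L_e² = π² × 70.5×10⁹ × 8.844×10^-7 / 5.640² = 1.935×10^4 N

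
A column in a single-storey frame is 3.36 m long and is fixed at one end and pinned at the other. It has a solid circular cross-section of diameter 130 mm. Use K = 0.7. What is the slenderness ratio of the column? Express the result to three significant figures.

I = πd⁴/64 = π×130⁴/64 = 1.402×10^7 mm⁴
A = 1.327×10^4 mm²;  r_min = √(I/A) = √(1.402×10^7/1.327×10^4) = 32.50 mm
L_e = K·L = 0.7 × 3.36 m = 2.352 m = 2352.0 mm
λ = L_e / r_min = 2352.0 / 32.50 = 72.4

λ ≈ 72.4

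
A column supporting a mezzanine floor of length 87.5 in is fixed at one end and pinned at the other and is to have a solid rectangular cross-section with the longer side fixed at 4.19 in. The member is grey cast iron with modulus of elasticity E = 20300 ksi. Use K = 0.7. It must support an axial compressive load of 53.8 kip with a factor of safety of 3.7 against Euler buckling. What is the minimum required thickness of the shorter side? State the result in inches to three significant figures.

b ≈ 2.20 in

Required P_cr = n·P = 3.7 × 53.8 = 199.1 kip
L_e = K·L = 0.7 × 87.5 = 61.25 in
Required I = P_cr·L_e²/(π²E) = 1.991×10^5 × 61.25² / (π² × 2.03×10^7) = 3.727 in⁴
Rectangle, weak axis: I_min = h·b³/12 with h = 4.19 in fixed  ⇒  b = (12I/h)^(1/3) = 2.20 in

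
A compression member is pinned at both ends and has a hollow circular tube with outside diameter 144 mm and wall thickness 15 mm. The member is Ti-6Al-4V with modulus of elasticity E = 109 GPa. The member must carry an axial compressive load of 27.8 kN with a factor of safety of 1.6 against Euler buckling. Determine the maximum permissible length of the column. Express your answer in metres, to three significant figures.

L_max ≈ 17.6 m

Inner diameter d_i = 144 − 2×15 = 114.0 mm
I = π(d_o⁴ − d_i⁴)/64 = π(144⁴ − 114.0⁴)/64 = 1.282×10^7 mm⁴
I = 1.282×10^-5 m⁴
Required critical load P_cr = n·P = 1.6 × 27.8 = 44.48 kN = 4.448×10^4 N
From P_cr = π²EI/(K·L)²:  L = (1/K)·√(π²EI/P_cr) = (1/1)·√(π²×1.09×10^11×1.282×10^-5/4.448×10^4)
L = 17.6 m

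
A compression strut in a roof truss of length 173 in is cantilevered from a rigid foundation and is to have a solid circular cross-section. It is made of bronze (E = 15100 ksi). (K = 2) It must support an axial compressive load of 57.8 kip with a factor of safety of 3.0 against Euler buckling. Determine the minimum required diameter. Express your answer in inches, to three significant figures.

d ≈ 7.30 in

Required P_cr = n·P = 3.0 × 57.8 = 173.4 kip
L_e = K·L = 2 × 173 = 346.0 in
Required I = P_cr·L_e²/(π²E) = 1.734×10^5 × 346.0² / (π² × 1.51×10^7) = 139.3 in⁴
Solid circle: I = πd⁴/64  ⇒  d = (64I/π)^(1/4) = (64×139.3/π)^(1/4) = 7.30 in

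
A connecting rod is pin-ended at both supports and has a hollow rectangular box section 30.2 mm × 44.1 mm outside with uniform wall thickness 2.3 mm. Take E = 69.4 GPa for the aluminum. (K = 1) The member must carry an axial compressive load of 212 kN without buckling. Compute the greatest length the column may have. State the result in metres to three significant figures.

Inner dimensions: h_i = 44.1 − 2×2.3 = 39.50 mm, b_i = 30.2 − 2×2.3 = 25.60 mm
Weak-axis I_min = (h_o·b_o³ − h_i·b_i³)/12 with b_o = 30.2, b_i = 25.60 mm (shorter outer/inner sides).
I_min = (44.1×30.2³ − 39.50×25.60³)/12 = 4.600×10^4 mm⁴
I = 4.600×10^-8 m⁴
At the buckling limit P_cr = P = 2.120×10^5 N
From P_cr = π²EI/(K·L)²:  L = (1/K)·√(π²EI/P_cr) = (1/1)·√(π²×6.94×10^10×4.600×10^-8/2.120×10^5)
L = 0.386 m

L_max ≈ 0.386 m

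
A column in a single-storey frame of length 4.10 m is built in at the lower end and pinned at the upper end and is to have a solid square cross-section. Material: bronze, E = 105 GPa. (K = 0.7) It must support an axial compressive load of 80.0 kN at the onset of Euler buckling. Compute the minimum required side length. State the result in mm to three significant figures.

a ≈ 52.6 mm

L_e = K·L = 0.7 × 4.10 = 2.870 m
Required I = P_cr·L_e²/(π²E) = 8.000×10^4 × 2.870² / (π² × 1.05×10^11) = 6.359×10^-7 m⁴
I_req = 6.359×10^5 mm⁴
Solid square: I = a⁴/12  ⇒  a = (12I)^(1/4) = (12×6.359×10^5)^(1/4) = 52.6 mm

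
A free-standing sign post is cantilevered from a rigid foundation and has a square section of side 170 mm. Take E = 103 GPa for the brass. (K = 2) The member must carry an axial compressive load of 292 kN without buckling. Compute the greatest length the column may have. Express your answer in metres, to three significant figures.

I = a⁴/12 = 170⁴/12 = 6.960×10^7 mm⁴
I = 6.960×10^-5 m⁴
At the buckling limit P_cr = P = 2.920×10^5 N
From P_cr = π²EI/(K·L)²:  L = (1/K)·√(π²EI/P_cr) = (1/2)·√(π²×1.03×10^11×6.960×10^-5/2.920×10^5)
L = 7.78 m

L_max ≈ 7.78 m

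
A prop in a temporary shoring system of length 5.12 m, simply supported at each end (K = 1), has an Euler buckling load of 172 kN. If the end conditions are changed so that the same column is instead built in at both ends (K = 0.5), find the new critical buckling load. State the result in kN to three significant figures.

P_cr ≈ 688 kN

P_cr ∝ 1/K², so P_cr,new = P_cr,old × (K_old/K_new)² = 172 × (1/0.5)²
= 172 × 4.000 = 688 kN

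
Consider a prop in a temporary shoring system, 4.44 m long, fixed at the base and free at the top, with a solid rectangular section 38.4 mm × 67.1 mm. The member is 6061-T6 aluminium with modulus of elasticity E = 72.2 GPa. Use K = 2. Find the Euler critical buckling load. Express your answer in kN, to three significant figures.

P_cr ≈ 2.86 kN

Buckling occurs about the weak axis: I_min = h·b³/12 with b = 38.4 mm (the shorter side).
I_min = 67.1×38.4³/12 = 3.166×10^5 mm⁴
I = 3.166×10^5 mm⁴ = 3.166×10^-7 m⁴
Effective length L_e = K·L = 2 × 4.44 = 8.880 m
P_cr = π²EI / L_e² = π² × 72.2×10⁹ × 3.166×10^-7 / 8.880² = 2.861×10^3 N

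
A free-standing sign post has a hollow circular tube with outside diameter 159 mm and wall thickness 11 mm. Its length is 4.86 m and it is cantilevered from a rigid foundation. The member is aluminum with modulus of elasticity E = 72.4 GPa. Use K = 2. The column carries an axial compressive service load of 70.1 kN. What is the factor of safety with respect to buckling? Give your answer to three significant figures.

n ≈ 1.52

Inner diameter d_i = 159 − 2×11 = 137.0 mm
I = π(d_o⁴ − d_i⁴)/64 = π(159⁴ − 137.0⁴)/64 = 1.408×10^7 mm⁴
I = 1.408×10^7 mm⁴ = 1.408×10^-5 m⁴
Effective length L_e = K·L = 2 × 4.86 = 9.720 m
P_cr = π²EI / L_e² = π² × 72.4×10⁹ × 1.408×10^-5 / 9.720² = 1.065×10^5 N
Factor of safety n = P_cr / P = 106.50 / 70.1 = 1.52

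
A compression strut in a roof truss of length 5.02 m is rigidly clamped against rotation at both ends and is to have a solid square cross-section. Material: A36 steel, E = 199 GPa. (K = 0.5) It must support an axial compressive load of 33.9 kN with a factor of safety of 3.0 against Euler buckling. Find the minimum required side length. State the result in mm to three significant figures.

Required P_cr = n·P = 3.0 × 33.9 = 101.7 kN
L_e = K·L = 0.5 × 5.02 = 2.510 m
Required I = P_cr·L_e²/(π²E) = 1.017×10^5 × 2.510² / (π² × 1.99×10^11) = 3.262×10^-7 m⁴
I_req = 3.262×10^5 mm⁴
Solid square: I = a⁴/12  ⇒  a = (12I)^(1/4) = (12×3.262×10^5)^(1/4) = 44.5 mm

a ≈ 44.5 mm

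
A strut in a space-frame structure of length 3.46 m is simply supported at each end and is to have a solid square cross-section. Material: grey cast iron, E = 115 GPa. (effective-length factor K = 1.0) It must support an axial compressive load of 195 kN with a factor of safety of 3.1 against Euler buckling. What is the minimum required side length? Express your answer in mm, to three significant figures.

Required P_cr = n·P = 3.1 × 195 = 604.5 kN
L_e = K·L = 1 × 3.46 = 3.460 m
Required I = P_cr·L_e²/(π²E) = 6.045×10^5 × 3.460² / (π² × 1.15×10^11) = 6.376×10^-6 m⁴
I_req = 6.376×10^6 mm⁴
Solid square: I = a⁴/12  ⇒  a = (12I)^(1/4) = (12×6.376×10^6)^(1/4) = 93.5 mm

a ≈ 93.5 mm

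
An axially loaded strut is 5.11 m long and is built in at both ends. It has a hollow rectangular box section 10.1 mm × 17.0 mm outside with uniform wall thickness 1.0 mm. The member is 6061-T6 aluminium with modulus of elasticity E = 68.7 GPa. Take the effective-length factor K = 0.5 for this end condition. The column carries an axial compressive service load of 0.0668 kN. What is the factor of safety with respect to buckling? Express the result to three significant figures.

n ≈ 1.24

Inner dimensions: h_i = 17.0 − 2×1.0 = 15.00 mm, b_i = 10.1 − 2×1.0 = 8.100 mm
Weak-axis I_min = (h_o·b_o³ − h_i·b_i³)/12 with b_o = 10.1, b_i = 8.100 mm (shorter outer/inner sides).
I_min = (17.0×10.1³ − 15.00×8.100³)/12 = 795.3 mm⁴
I = 795.3 mm⁴ = 7.953×10^-10 m⁴
Effective length L_e = K·L = 0.5 × 5.11 = 2.555 m
P_cr = π²EI / L_e² = π² × 68.7×10⁹ × 7.953×10^-10 / 2.555² = 82.60 N
Factor of safety n = P_cr / P = 0.082604 / 0.0668 = 1.24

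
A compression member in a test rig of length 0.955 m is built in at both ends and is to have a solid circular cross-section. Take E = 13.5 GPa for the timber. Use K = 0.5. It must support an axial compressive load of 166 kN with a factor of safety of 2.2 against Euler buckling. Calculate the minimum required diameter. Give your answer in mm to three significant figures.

Required P_cr = n·P = 2.2 × 166 = 365.2 kN
L_e = K·L = 0.5 × 0.955 = 0.4775 m
Required I = P_cr·L_e²/(π²E) = 3.652×10^5 × 0.4775² / (π² × 1.35×10^10) = 6.249×10^-7 m⁴
I_req = 6.249×10^5 mm⁴
Solid circle: I = πd⁴/64  ⇒  d = (64I/π)^(1/4) = (64×6.249×10^5/π)^(1/4) = 59.7 mm

d ≈ 59.7 mm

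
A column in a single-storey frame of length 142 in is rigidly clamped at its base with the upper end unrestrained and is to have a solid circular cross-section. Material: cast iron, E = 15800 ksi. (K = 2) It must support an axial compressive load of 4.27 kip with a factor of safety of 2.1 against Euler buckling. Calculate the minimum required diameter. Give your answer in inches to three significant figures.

Required P_cr = n·P = 2.1 × 4.27 = 8.967 kip
L_e = K·L = 2 × 142 = 284.0 in
Required I = P_cr·L_e²/(π²E) = 8.967×10^3 × 284.0² / (π² × 1.58×10^7) = 4.638 in⁴
Solid circle: I = πd⁴/64  ⇒  d = (64I/π)^(1/4) = (64×4.638/π)^(1/4) = 3.12 in

d ≈ 3.12 in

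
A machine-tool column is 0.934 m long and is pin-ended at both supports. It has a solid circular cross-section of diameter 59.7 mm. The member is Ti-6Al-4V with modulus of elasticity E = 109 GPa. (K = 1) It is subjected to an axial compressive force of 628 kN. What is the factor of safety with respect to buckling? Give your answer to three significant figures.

I = πd⁴/64 = π×59.7⁴/64 = 6.235×10^5 mm⁴
I = 6.235×10^5 mm⁴ = 6.235×10^-7 m⁴
Effective length L_e = K·L = 1 × 0.934 = 0.9340 m
P_cr = π²EI / L_e² = π² × 109×10⁹ × 6.235×10^-7 / 0.9340² = 7.690×10^5 N
Factor of safety n = P_cr / P = 768.95 / 628 = 1.22

n ≈ 1.22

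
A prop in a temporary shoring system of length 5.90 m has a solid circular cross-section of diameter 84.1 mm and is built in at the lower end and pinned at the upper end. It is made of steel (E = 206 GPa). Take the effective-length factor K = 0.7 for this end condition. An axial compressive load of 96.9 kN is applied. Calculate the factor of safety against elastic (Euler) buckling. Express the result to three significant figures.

n ≈ 3.02

I = πd⁴/64 = π×84.1⁴/64 = 2.456×10^6 mm⁴
I = 2.456×10^6 mm⁴ = 2.456×10^-6 m⁴
Effective length L_e = K·L = 0.7 × 5.90 = 4.130 m
P_cr = π²EI / L_e² = π² × 206×10⁹ × 2.456×10^-6 / 4.130² = 2.927×10^5 N
Factor of safety n = P_cr / P = 292.70 / 96.9 = 3.02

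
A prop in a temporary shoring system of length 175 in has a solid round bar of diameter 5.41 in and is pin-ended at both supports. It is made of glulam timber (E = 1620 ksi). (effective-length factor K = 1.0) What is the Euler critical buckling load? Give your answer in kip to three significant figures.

P_cr ≈ 22.0 kip

I = πd⁴/64 = π×5.41⁴/64 = 42.05 in⁴
Effective length L_e = K·L = 1 × 175 = 175.0 in
P_cr = π²EI / L_e² = π² × 1620×10³ × 42.05 / 175.0² = 2.195×10^4 lb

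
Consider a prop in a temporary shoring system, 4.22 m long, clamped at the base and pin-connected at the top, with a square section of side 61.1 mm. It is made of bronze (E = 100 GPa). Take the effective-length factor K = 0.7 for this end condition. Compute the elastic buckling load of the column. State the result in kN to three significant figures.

I = a⁴/12 = 61.1⁴/12 = 1.161×10^6 mm⁴
I = 1.161×10^6 mm⁴ = 1.161×10^-6 m⁴
Effective length L_e = K·L = 0.7 × 4.22 = 2.954 m
P_cr = π²EI / L_e² = π² × 100×10⁹ × 1.161×10^-6 / 2.954² = 1.314×10^5 N

P_cr ≈ 131 kN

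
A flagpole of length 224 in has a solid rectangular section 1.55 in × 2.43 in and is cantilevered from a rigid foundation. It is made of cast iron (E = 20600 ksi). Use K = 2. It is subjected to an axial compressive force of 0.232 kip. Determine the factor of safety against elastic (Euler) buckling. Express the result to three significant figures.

Buckling occurs about the weak axis: I_min = h·b³/12 with b = 1.55 in (the shorter side).
I_min = 2.43×1.55³/12 = 0.7541 in⁴
Effective length L_e = K·L = 2 × 224 = 448.0 in
P_cr = π²EI / L_e² = π² × 20600×10³ × 0.7541 / 448.0² = 763.9 lb
Factor of safety n = P_cr / P = 0.76389 / 0.232 = 3.29

n ≈ 3.29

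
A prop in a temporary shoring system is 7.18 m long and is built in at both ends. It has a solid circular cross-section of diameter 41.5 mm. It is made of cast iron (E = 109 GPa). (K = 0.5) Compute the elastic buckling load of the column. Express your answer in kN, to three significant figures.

P_cr ≈ 12.2 kN

I = πd⁴/64 = π×41.5⁴/64 = 1.456×10^5 mm⁴
I = 1.456×10^5 mm⁴ = 1.456×10^-7 m⁴
Effective length L_e = K·L = 0.5 × 7.18 = 3.590 m
P_cr = π²EI / L_e² = π² × 109×10⁹ × 1.456×10^-7 / 3.590² = 1.215×10^4 N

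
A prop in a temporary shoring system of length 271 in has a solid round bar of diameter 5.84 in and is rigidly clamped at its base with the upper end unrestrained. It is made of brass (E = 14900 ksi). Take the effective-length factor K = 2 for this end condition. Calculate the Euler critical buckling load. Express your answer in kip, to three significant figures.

I = πd⁴/64 = π×5.84⁴/64 = 57.10 in⁴
Effective length L_e = K·L = 2 × 271 = 542.0 in
P_cr = π²EI / L_e² = π² × 14900×10³ × 57.10 / 542.0² = 2.858×10^4 lb

P_cr ≈ 28.6 kip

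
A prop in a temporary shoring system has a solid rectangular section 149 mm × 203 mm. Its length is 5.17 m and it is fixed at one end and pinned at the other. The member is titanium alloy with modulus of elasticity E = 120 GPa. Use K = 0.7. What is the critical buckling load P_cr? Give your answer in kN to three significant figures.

P_cr ≈ 5060 kN

Buckling occurs about the weak axis: I_min = h·b³/12 with b = 149 mm (the shorter side).
I_min = 203×149³/12 = 5.596×10^7 mm⁴
I = 5.596×10^7 mm⁴ = 5.596×10^-5 m⁴
Effective length L_e = K·L = 0.7 × 5.17 = 3.619 m
P_cr = π²EI / L_e² = π² × 120×10⁹ × 5.596×10^-5 / 3.619² = 5.060×10^6 N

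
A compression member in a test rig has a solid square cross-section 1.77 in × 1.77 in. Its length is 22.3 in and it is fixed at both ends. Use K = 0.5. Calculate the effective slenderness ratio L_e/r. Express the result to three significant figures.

λ ≈ 21.8

I = a⁴/12 = 1.77⁴/12 = 0.8179 in⁴
A = 3.133 in²;  r_min = √(I/A) = √(0.8179/3.133) = 0.5110 in
L_e = K·L = 0.5 × 22.3 = 11.15 in
λ = L_e / r_min = 11.150 / 0.5110 = 21.8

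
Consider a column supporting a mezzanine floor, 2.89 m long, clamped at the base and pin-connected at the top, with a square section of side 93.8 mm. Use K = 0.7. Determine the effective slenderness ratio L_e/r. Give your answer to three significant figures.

λ ≈ 74.7

For a square r = a/√12 = 93.8/√12 = 27.08 mm
L_e = K·L = 0.7 × 2.89 m = 2.023 m = 2023.0 mm
λ = L_e / r_min = 2023.0 / 27.08 = 74.7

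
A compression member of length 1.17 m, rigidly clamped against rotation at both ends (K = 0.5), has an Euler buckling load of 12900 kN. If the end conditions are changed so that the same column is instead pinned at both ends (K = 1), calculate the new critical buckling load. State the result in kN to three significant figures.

P_cr ≈ 3220 kN

P_cr ∝ 1/K², so P_cr,new = P_cr,old × (K_old/K_new)² = 12900 × (0.5/1)²
= 12900 × 0.2500 = 3220 kN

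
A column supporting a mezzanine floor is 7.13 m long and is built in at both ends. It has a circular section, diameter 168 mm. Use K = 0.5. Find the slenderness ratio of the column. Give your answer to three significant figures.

λ ≈ 84.9

For a solid circle r = d/4 = 168/4 = 42.00 mm
L_e = K·L = 0.5 × 7.13 m = 3.565 m = 3565.0 mm
λ = L_e / r_min = 3565.0 / 42.00 = 84.9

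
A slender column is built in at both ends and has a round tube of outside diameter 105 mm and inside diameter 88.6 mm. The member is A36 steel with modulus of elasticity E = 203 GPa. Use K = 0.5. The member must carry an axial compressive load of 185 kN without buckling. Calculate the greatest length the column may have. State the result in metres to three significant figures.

L_max ≈ 11.3 m

d_o = 105 mm, d_i = 88.6 mm
I = π(d_o⁴ − d_i⁴)/64 = π(105⁴ − 88.60⁴)/64 = 2.942×10^6 mm⁴
I = 2.942×10^-6 m⁴
At the buckling limit P_cr = P = 1.850×10^5 N
From P_cr = π²EI/(K·L)²:  L = (1/K)·√(π²EI/P_cr) = (1/0.5)·√(π²×2.03×10^11×2.942×10^-6/1.850×10^5)
L = 11.3 m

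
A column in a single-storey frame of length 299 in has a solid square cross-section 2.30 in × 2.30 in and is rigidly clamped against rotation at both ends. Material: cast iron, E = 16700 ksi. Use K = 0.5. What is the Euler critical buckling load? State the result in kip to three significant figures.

I = a⁴/12 = 2.30⁴/12 = 2.332 in⁴
Effective length L_e = K·L = 0.5 × 299 = 149.5 in
P_cr = π²EI / L_e² = π² × 16700×10³ × 2.332 / 149.5² = 1.720×10^4 lb

P_cr ≈ 17.2 kip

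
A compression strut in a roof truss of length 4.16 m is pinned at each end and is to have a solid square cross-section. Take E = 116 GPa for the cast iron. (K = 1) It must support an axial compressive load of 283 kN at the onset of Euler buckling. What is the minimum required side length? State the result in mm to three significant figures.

a ≈ 84.6 mm

L_e = K·L = 1 × 4.16 = 4.160 m
Required I = P_cr·L_e²/(π²E) = 2.830×10^5 × 4.160² / (π² × 1.16×10^11) = 4.278×10^-6 m⁴
I_req = 4.278×10^6 mm⁴
Solid square: I = a⁴/12  ⇒  a = (12I)^(1/4) = (12×4.278×10^6)^(1/4) = 84.6 mm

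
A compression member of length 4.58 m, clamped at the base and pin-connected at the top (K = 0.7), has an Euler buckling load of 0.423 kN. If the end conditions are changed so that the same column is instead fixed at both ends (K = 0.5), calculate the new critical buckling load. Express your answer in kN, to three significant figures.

P_cr ∝ 1/K², so P_cr,new = P_cr,old × (K_old/K_new)² = 0.423 × (0.7/0.5)²
= 0.423 × 1.960 = 0.829 kN

P_cr ≈ 0.829 kN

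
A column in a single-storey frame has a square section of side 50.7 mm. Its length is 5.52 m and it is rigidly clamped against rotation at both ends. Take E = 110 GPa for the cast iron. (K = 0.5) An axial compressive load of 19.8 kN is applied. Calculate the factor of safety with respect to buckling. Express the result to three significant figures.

I = a⁴/12 = 50.7⁴/12 = 5.506×10^5 mm⁴
I = 5.506×10^5 mm⁴ = 5.506×10^-7 m⁴
Effective length L_e = K·L = 0.5 × 5.52 = 2.760 m
P_cr = π²EI / L_e² = π² × 110×10⁹ × 5.506×10^-7 / 2.760² = 7.847×10^4 N
Factor of safety n = P_cr / P = 78.474 / 19.8 = 3.96

n ≈ 3.96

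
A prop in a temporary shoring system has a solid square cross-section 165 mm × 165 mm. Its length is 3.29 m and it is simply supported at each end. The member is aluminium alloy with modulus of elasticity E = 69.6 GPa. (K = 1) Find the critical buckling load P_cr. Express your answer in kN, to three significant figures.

P_cr ≈ 3920 kN

I = a⁴/12 = 165⁴/12 = 6.177×10^7 mm⁴
I = 6.177×10^7 mm⁴ = 6.177×10^-5 m⁴
Effective length L_e = K·L = 1 × 3.29 = 3.290 m
P_cr = π²EI / L_e² = π² × 69.6×10⁹ × 6.177×10^-5 / 3.290² = 3.920×10^6 N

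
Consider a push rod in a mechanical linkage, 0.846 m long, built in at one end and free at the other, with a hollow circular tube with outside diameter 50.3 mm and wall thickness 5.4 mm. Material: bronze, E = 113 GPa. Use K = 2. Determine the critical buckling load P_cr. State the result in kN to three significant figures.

P_cr ≈ 75.9 kN

Inner diameter d_i = 50.3 − 2×5.4 = 39.50 mm
I = π(d_o⁴ − d_i⁴)/64 = π(50.3⁴ − 39.50⁴)/64 = 1.947×10^5 mm⁴
I = 1.947×10^5 mm⁴ = 1.947×10^-7 m⁴
Effective length L_e = K·L = 2 × 0.846 = 1.692 m
P_cr = π²EI / L_e² = π² × 113×10⁹ × 1.947×10^-7 / 1.692² = 7.586×10^4 N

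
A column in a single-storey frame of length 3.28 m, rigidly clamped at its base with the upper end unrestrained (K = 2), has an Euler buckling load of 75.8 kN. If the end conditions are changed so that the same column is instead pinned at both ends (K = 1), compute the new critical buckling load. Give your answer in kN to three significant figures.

P_cr ∝ 1/K², so P_cr,new = P_cr,old × (K_old/K_new)² = 75.8 × (2/1)²
= 75.8 × 4.000 = 303 kN

P_cr ≈ 303 kN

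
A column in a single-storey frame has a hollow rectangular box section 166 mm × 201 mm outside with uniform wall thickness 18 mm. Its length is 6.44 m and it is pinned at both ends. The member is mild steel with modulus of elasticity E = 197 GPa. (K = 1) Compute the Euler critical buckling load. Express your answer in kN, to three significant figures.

P_cr ≈ 2180 kN

Inner dimensions: h_i = 201 − 2×18 = 165.0 mm, b_i = 166 − 2×18 = 130.0 mm
Weak-axis I_min = (h_o·b_o³ − h_i·b_i³)/12 with b_o = 166, b_i = 130.0 mm (shorter outer/inner sides).
I_min = (201×166³ − 165.0×130.0³)/12 = 4.641×10^7 mm⁴
I = 4.641×10^7 mm⁴ = 4.641×10^-5 m⁴
Effective length L_e = K·L = 1 × 6.44 = 6.440 m
P_cr = π²EI / L_e² = π² × 197×10⁹ × 4.641×10^-5 / 6.440² = 2.176×10^6 N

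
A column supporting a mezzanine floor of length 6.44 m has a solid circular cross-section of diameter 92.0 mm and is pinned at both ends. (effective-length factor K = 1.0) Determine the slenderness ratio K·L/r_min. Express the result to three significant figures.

λ ≈ 280

For a solid circle r = d/4 = 92.0/4 = 23.00 mm
L_e = K·L = 1 × 6.44 m = 6.440 m = 6440.0 mm
λ = L_e / r_min = 6440.0 / 23.00 = 280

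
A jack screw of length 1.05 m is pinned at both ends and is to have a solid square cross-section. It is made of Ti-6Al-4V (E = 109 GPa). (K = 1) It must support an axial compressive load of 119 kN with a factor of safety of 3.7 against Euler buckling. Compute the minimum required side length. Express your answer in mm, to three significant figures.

Required P_cr = n·P = 3.7 × 119 = 440.3 kN
L_e = K·L = 1 × 1.05 = 1.050 m
Required I = P_cr·L_e²/(π²E) = 4.403×10^5 × 1.050² / (π² × 1.09×10^11) = 4.512×10^-7 m⁴
I_req = 4.512×10^5 mm⁴
Solid square: I = a⁴/12  ⇒  a = (12I)^(1/4) = (12×4.512×10^5)^(1/4) = 48.2 mm

a ≈ 48.2 mm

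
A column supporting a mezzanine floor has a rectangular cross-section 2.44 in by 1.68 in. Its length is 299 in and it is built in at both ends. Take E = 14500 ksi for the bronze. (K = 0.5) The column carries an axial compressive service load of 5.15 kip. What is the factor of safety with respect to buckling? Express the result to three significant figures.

Buckling occurs about the weak axis: I_min = h·b³/12 with b = 1.68 in (the shorter side).
I_min = 2.44×1.68³/12 = 0.9641 in⁴
Effective length L_e = K·L = 0.5 × 299 = 149.5 in
P_cr = π²EI / L_e² = π² × 14500×10³ × 0.9641 / 149.5² = 6.173×10^3 lb
Factor of safety n = P_cr / P = 6.1734 / 5.15 = 1.20

n ≈ 1.20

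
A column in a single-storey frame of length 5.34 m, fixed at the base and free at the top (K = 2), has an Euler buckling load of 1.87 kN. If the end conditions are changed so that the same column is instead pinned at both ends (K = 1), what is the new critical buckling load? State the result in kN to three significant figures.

P_cr ∝ 1/K², so P_cr,new = P_cr,old × (K_old/K_new)² = 1.87 × (2/1)²
= 1.87 × 4.000 = 7.48 kN

P_cr ≈ 7.48 kN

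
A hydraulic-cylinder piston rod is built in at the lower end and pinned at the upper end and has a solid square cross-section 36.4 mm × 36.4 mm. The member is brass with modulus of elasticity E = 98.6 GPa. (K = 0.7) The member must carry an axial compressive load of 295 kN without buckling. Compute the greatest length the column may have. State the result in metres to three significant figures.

I = a⁴/12 = 36.4⁴/12 = 1.463×10^5 mm⁴
I = 1.463×10^-7 m⁴
At the buckling limit P_cr = P = 2.950×10^5 N
From P_cr = π²EI/(K·L)²:  L = (1/K)·√(π²EI/P_cr) = (1/0.7)·√(π²×9.86×10^10×1.463×10^-7/2.950×10^5)
L = 0.992 m

L_max ≈ 0.992 m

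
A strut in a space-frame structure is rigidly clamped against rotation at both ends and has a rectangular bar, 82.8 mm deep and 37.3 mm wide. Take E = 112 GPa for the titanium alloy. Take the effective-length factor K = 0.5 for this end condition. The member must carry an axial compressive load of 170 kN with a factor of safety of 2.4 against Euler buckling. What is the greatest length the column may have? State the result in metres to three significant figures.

L_max ≈ 1.97 m

Buckling occurs about the weak axis: I_min = h·b³/12 with b = 37.3 mm (the shorter side).
I_min = 82.8×37.3³/12 = 3.581×10^5 mm⁴
I = 3.581×10^-7 m⁴
Required critical load P_cr = n·P = 2.4 × 170 = 408.0 kN = 4.080×10^5 N
From P_cr = π²EI/(K·L)²:  L = (1/K)·√(π²EI/P_cr) = (1/0.5)·√(π²×1.12×10^11×3.581×10^-7/4.080×10^5)
L = 1.97 m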